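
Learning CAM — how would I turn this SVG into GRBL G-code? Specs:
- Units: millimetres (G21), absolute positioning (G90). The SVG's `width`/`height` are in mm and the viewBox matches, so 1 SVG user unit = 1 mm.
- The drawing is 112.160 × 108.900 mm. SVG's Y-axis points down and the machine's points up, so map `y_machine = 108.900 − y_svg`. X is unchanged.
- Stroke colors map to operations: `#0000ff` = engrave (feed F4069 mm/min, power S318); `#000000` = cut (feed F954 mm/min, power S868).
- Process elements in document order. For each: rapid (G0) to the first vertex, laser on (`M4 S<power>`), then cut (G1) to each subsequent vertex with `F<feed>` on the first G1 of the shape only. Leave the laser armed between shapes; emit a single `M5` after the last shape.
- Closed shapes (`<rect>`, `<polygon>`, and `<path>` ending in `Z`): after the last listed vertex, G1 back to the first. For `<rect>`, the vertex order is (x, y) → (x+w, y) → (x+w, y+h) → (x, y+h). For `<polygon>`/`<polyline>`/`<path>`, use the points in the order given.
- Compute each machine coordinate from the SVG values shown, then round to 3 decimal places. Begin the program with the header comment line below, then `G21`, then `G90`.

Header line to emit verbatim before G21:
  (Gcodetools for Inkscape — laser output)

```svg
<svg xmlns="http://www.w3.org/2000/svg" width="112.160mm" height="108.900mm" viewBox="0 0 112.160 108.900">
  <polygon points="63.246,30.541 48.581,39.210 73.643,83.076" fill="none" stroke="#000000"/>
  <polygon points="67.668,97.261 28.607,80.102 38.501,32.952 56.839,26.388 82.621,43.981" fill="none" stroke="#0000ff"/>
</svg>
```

viewBox `0 0 112.160 108.900` with mm width/height → 1 unit = 1 mm. Flip: y_m = 108.900 − y_svg.

**Shape 1** — `<polygon>` closed polygon, stroke `#000000` → cut (S868, F954). Machine vertices: (63.246,78.359) → (48.581,69.690) → (73.643,25.824) → (63.246,78.359). Closed: final G1 returns to the first vertex.

**Shape 2** — `<polygon>` closed polygon, stroke `#0000ff` → engrave (S318, F4069). Machine vertices: (67.668,11.639) → (28.607,28.798) → (38.501,75.948) → (56.839,82.512) → (82.621,64.919) → (67.668,11.639). Closed: final G1 returns to the first vertex.

(Gcodetools for Inkscape — laser output)
G21
G90
G0 X63.246 Y78.359
M4 S868
G1 X48.581 Y69.690 F954
G1 X73.643 Y25.824
G1 X63.246 Y78.359
G0 X67.668 Y11.639
M4 S318
G1 X28.607 Y28.798 F4069
G1 X38.501 Y75.948
G1 X56.839 Y82.512
G1 X82.621 Y64.919
G1 X67.668 Y11.639
M5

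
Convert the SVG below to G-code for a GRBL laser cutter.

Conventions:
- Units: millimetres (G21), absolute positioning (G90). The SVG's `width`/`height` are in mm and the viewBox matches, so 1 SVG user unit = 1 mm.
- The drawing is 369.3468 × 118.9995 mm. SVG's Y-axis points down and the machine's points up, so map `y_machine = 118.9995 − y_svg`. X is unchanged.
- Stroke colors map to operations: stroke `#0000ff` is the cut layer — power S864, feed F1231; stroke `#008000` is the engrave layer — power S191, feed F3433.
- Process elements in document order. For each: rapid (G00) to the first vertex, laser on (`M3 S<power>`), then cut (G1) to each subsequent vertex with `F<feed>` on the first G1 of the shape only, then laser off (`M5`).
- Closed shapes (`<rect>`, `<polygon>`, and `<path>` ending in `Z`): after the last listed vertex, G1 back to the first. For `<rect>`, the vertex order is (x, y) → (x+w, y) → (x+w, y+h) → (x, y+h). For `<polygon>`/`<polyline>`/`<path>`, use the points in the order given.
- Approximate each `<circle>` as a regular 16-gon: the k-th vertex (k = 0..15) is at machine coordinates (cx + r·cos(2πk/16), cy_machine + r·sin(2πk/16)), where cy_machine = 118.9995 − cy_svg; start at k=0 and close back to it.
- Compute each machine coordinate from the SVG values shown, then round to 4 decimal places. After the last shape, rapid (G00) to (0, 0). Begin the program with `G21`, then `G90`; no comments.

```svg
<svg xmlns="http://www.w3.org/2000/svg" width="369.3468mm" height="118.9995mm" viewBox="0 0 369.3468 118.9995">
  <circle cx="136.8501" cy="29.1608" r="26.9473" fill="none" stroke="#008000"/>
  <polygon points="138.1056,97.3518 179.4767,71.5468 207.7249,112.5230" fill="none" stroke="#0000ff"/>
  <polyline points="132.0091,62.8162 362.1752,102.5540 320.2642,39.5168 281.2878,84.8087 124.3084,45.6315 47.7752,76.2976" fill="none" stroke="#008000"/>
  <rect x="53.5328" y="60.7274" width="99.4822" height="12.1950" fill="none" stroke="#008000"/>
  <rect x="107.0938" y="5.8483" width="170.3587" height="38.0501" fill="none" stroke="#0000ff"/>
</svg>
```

G21
G90
G00 X163.7974 Y89.8387
M3 S191
G1 X161.7462 Y100.1510 F3433
G1 X155.9047 Y108.8933
G1 X147.1624 Y114.7348
G1 X136.8501 Y116.7860
G1 X126.5378 Y114.7348
G1 X117.7955 Y108.8933
G1 X111.9540 Y100.1510
G1 X109.9028 Y89.8387
G1 X111.9540 Y79.5264
G1 X117.7955 Y70.7841
G1 X126.5378 Y64.9426
G1 X136.8501 Y62.8914
G1 X147.1624 Y64.9426
G1 X155.9047 Y70.7841
G1 X161.7462 Y79.5264
G1 X163.7974 Y89.8387
M5
G00 X138.1056 Y21.6477
M3 S864
G1 X179.4767 Y47.4527 F1231
G1 X207.7249 Y6.4765
G1 X138.1056 Y21.6477
M5
G00 X132.0091 Y56.1833
M3 S191
G1 X362.1752 Y16.4455 F3433
G1 X320.2642 Y79.4827
G1 X281.2878 Y34.1908
G1 X124.3084 Y73.3680
G1 X47.7752 Y42.7019
M5
G00 X53.5328 Y58.2721
M3 S191
G1 X153.0150 Y58.2721 F3433
G1 X153.0150 Y46.0771
G1 X53.5328 Y46.0771
G1 X53.5328 Y58.2721
M5
G00 X107.0938 Y113.1512
M3 S864
G1 X277.4525 Y113.1512 F1231
G1 X277.4525 Y75.1011
G1 X107.0938 Y75.1011
G1 X107.0938 Y113.1512
M5
G00 X0.0000 Y0.0000

viewBox `0 0 369.3468 118.9995` with mm width/height → 1 unit = 1 mm. Flip: y_m = 118.9995 − y_svg.

**Shape 1** — `<circle>` circle, stroke `#008000` → engrave (S191, F3433). Machine vertices: (163.7974,89.8387) → (161.7462,100.1510) → (155.9047,108.8933) → (147.1624,114.7348) → (136.8501,116.7860) → (126.5378,114.7348) → (117.7955,108.8933) → (111.9540,100.1510) → (109.9028,89.8387) → (111.9540,79.5264) → (117.7955,70.7841) → (126.5378,64.9426) → (136.8501,62.8914) → (147.1624,64.9426) → (155.9047,70.7841) → (161.7462,79.5264) → (163.7974,89.8387). Closed: final G1 returns to the first vertex.

**Shape 2** — `<polygon>` closed polygon, stroke `#0000ff` → cut (S864, F1231). Machine vertices: (138.1056,21.6477) → (179.4767,47.4527) → (207.7249,6.4765) → (138.1056,21.6477). Closed: final G1 returns to the first vertex.

**Shape 3** — `<polyline>` open polyline, stroke `#008000` → engrave (S191, F3433). Machine vertices: (132.0091,56.1833) → (362.1752,16.4455) → (320.2642,79.4827) → (281.2878,34.1908) → (124.3084,73.3680) → (47.7752,42.7019). Open path.

**Shape 4** — `<rect>` rectangle, stroke `#008000` → engrave (S191, F3433). Machine vertices: (53.5328,58.2721) → (153.0150,58.2721) → (153.0150,46.0771) → (53.5328,46.0771) → (53.5328,58.2721). Closed: final G1 returns to the first vertex.

**Shape 5** — `<rect>` rectangle, stroke `#0000ff` → cut (S864, F1231). Machine vertices: (107.0938,113.1512) → (277.4525,113.1512) → (277.4525,75.1011) → (107.0938,75.1011) → (107.0938,113.1512). Closed: final G1 returns to the first vertex.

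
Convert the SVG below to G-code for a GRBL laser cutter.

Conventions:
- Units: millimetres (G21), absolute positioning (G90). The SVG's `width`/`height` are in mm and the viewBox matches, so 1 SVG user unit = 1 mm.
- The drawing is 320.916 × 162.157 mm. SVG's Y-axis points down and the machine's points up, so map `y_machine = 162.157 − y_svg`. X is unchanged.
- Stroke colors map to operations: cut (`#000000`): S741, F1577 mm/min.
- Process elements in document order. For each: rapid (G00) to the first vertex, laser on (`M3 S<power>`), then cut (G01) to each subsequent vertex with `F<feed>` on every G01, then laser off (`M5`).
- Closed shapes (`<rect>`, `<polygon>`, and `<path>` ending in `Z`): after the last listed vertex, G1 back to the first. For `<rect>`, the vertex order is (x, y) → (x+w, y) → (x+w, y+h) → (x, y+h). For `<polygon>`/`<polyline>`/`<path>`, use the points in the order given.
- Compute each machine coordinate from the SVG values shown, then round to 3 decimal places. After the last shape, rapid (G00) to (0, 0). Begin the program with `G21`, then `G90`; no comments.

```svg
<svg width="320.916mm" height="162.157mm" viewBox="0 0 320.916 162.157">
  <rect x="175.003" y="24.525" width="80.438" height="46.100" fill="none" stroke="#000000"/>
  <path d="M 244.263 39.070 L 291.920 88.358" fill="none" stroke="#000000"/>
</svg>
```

G21
G90
G00 X175.003 Y137.632
M3 S741
G01 X255.441 Y137.632 F1577
G01 X255.441 Y91.532 F1577
G01 X175.003 Y91.532 F1577
G01 X175.003 Y137.632 F1577
M5
G00 X244.263 Y123.087
M3 S741
G01 X291.920 Y73.799 F1577
M5
G00 X0.000 Y0.000

viewBox `0 0 320.916 162.157` with mm width/height → 1 unit = 1 mm. Flip: y_m = 162.157 − y_svg.

**Shape 1** — `<rect>` rectangle, stroke `#000000` → cut (S741, F1577). Machine vertices: (175.003,137.632) → (255.441,137.632) → (255.441,91.532) → (175.003,91.532) → (175.003,137.632). Closed: final G1 returns to the first vertex.

**Shape 2** — `<path>` line segment, stroke `#000000` → cut (S741, F1577). Machine vertices: (244.263,123.087) → (291.920,73.799). Open path.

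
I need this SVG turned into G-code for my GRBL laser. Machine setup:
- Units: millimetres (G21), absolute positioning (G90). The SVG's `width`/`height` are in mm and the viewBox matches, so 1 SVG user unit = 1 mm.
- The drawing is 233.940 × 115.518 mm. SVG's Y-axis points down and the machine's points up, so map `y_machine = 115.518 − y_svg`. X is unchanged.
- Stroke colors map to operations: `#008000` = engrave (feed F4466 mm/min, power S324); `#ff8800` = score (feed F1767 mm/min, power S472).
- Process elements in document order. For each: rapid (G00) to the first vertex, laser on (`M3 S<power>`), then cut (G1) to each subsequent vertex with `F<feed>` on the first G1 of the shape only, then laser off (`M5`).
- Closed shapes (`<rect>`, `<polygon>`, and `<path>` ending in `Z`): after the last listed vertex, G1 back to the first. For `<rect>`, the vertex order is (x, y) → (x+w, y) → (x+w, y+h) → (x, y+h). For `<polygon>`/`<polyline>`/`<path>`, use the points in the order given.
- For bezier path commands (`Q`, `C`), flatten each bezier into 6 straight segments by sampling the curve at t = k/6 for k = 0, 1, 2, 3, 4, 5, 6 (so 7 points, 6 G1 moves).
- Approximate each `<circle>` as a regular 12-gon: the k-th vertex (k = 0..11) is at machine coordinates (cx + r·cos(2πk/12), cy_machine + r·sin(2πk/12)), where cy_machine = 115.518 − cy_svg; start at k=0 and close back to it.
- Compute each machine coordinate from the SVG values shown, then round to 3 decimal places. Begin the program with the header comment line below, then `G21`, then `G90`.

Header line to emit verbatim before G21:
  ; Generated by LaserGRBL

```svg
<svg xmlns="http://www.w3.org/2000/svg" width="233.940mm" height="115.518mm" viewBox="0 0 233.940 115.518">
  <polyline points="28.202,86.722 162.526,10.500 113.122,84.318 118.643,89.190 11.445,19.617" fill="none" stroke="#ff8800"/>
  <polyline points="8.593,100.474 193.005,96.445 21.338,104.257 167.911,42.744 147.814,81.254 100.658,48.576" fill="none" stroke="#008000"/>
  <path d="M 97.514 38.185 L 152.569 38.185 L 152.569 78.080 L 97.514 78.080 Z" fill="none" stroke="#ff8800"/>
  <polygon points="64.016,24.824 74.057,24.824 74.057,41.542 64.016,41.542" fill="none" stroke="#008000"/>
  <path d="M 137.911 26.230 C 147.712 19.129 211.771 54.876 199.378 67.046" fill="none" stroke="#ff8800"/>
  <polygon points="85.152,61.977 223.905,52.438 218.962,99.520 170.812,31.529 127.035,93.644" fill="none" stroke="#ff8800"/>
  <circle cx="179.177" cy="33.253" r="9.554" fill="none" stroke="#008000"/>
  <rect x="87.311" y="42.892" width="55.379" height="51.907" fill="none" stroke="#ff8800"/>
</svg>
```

Since the viewBox matches the mm dimensions, user units are millimetres directly. The only transform is the Y-flip y_m = 115.518 − y_svg.

Shape 1 is a open polyline drawn with `<polyline>`. Its stroke #ff8800 means score at S472, F1767. After flipping Y the toolpath is (28.202,28.796) → (162.526,105.018) → (113.122,31.200) → (118.643,26.328) → (11.445,95.901).

Shape 2 is a open polyline drawn with `<polyline>`. Its stroke #008000 means engrave at S324, F4466. After flipping Y the toolpath is (8.593,15.044) → (193.005,19.073) → (21.338,11.261) → (167.911,72.774) → (147.814,34.264) → (100.658,66.942).

Shape 3 is a rectangle drawn with `<path>`. Its stroke #ff8800 means score at S472, F1767. After flipping Y the toolpath is (97.514,77.333) → (152.569,77.333) → (152.569,37.438) → (97.514,37.438) → (97.514,77.333), returning to the start.

Shape 4 is a rectangle drawn with `<polygon>`. Its stroke #008000 means engrave at S324, F4466. After flipping Y the toolpath is (64.016,90.694) → (74.057,90.694) → (74.057,73.976) → (64.016,73.976) → (64.016,90.694), returning to the start.

Shape 5 is a cubic bezier drawn with `<path>`. Its stroke #ff8800 means score at S472, F1767. After flipping Y the toolpath is (137.911,89.288) → (146.728,89.575) → (160.957,84.567) → (176.967,76.107) → (191.128,66.041) → (199.809,56.214) → (199.378,48.472).

Shape 6 is a closed polygon drawn with `<polygon>`. Its stroke #ff8800 means score at S472, F1767. After flipping Y the toolpath is (85.152,53.541) → (223.905,63.080) → (218.962,15.998) → (170.812,83.989) → (127.035,21.874) → (85.152,53.541), returning to the start.

Shape 7 is a circle drawn with `<circle>`. Its stroke #008000 means engrave at S324, F4466. After flipping Y the toolpath is (188.731,82.265) → (187.451,87.042) → (183.954,90.539) → (179.177,91.819) → (174.400,90.539) → (170.903,87.042) → (169.623,82.265) → (170.903,77.488) → (174.400,73.991) → (179.177,72.711) → (183.954,73.991) → (187.451,77.488) → (188.731,82.265), returning to the start.

Shape 8 is a rectangle drawn with `<rect>`. Its stroke #ff8800 means score at S472, F1767. After flipping Y the toolpath is (87.311,72.626) → (142.690,72.626) → (142.690,20.719) → (87.311,20.719) → (87.311,72.626), returning to the start.

; Generated by LaserGRBL
G21
G90
G00 X28.202 Y28.796
M3 S472
G1 X162.526 Y105.018 F1767
G1 X113.122 Y31.200
G1 X118.643 Y26.328
G1 X11.445 Y95.901
M5
G00 X8.593 Y15.044
M3 S324
G1 X193.005 Y19.073 F4466
G1 X21.338 Y11.261
G1 X167.911 Y72.774
G1 X147.814 Y34.264
G1 X100.658 Y66.942
M5
G00 X97.514 Y77.333
M3 S472
G1 X152.569 Y77.333 F1767
G1 X152.569 Y37.438
G1 X97.514 Y37.438
G1 X97.514 Y77.333
M5
G00 X64.016 Y90.694
M3 S324
G1 X74.057 Y90.694 F4466
G1 X74.057 Y73.976
G1 X64.016 Y73.976
G1 X64.016 Y90.694
M5
G00 X137.911 Y89.288
M3 S472
G1 X146.728 Y89.575 F1767
G1 X160.957 Y84.567
G1 X176.967 Y76.107
G1 X191.128 Y66.041
G1 X199.809 Y56.214
G1 X199.378 Y48.472
M5
G00 X85.152 Y53.541
M3 S472
G1 X223.905 Y63.080 F1767
G1 X218.962 Y15.998
G1 X170.812 Y83.989
G1 X127.035 Y21.874
G1 X85.152 Y53.541
M5
G00 X188.731 Y82.265
M3 S324
G1 X187.451 Y87.042 F4466
G1 X183.954 Y90.539
G1 X179.177 Y91.819
G1 X174.400 Y90.539
G1 X170.903 Y87.042
G1 X169.623 Y82.265
G1 X170.903 Y77.488
G1 X174.400 Y73.991
G1 X179.177 Y72.711
G1 X183.954 Y73.991
G1 X187.451 Y77.488
G1 X188.731 Y82.265
M5
G00 X87.311 Y72.626
M3 S472
G1 X142.690 Y72.626 F1767
G1 X142.690 Y20.719
G1 X87.311 Y20.719
G1 X87.311 Y72.626
M5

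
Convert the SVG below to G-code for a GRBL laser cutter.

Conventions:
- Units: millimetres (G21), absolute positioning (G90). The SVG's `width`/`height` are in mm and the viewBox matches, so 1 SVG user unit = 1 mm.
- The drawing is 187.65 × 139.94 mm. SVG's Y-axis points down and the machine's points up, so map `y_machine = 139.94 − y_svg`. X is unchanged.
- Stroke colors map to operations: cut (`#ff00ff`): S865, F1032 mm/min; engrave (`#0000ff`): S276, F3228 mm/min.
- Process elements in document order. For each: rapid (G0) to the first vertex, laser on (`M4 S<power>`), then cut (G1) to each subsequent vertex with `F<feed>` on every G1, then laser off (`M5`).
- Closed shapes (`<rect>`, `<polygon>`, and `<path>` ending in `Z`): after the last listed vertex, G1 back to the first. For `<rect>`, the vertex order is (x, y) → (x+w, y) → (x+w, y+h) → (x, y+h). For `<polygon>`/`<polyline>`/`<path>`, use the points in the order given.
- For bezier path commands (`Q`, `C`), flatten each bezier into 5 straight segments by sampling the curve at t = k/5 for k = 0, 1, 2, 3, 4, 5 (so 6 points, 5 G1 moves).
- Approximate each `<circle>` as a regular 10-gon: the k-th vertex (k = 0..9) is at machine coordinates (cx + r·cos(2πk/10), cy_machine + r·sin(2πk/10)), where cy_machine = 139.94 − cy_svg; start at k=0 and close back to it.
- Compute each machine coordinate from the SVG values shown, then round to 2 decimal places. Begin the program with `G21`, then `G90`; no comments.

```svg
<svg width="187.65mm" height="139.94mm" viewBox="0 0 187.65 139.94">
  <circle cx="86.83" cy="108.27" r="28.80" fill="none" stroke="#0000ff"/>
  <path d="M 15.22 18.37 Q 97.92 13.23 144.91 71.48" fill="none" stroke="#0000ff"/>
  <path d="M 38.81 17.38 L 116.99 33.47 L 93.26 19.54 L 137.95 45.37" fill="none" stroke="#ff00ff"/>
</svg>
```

Since the viewBox matches the mm dimensions, user units are millimetres directly. The only transform is the Y-flip y_m = 139.94 − y_svg.

Shape 1 is a circle drawn with `<circle>`. Its stroke #0000ff means engrave at S276, F3228. After flipping Y the toolpath is (115.63,31.67) → (110.13,48.60) → (95.73,59.06) → (77.93,59.06) → (63.53,48.60) → (58.03,31.67) → (63.53,14.74) → (77.93,4.28) → (95.73,4.28) → (110.13,14.74) → (115.63,31.67), returning to the start.

Shape 2 is a quadratic bezier drawn with `<path>`. Its stroke #0000ff means engrave at S276, F3228. After flipping Y the toolpath is (15.22,121.57) → (46.87,121.09) → (75.67,115.54) → (101.60,104.92) → (124.69,89.22) → (144.91,68.46).

Shape 3 is a open polyline drawn with `<path>`. Its stroke #ff00ff means cut at S865, F1032. After flipping Y the toolpath is (38.81,122.56) → (116.99,106.47) → (93.26,120.40) → (137.95,94.57).

G21
G90
G0 X115.63 Y31.67
M4 S276
G1 X110.13 Y48.60 F3228
G1 X95.73 Y59.06 F3228
G1 X77.93 Y59.06 F3228
G1 X63.53 Y48.60 F3228
G1 X58.03 Y31.67 F3228
G1 X63.53 Y14.74 F3228
G1 X77.93 Y4.28 F3228
G1 X95.73 Y4.28 F3228
G1 X110.13 Y14.74 F3228
G1 X115.63 Y31.67 F3228
M5
G0 X15.22 Y121.57
M4 S276
G1 X46.87 Y121.09 F3228
G1 X75.67 Y115.54 F3228
G1 X101.60 Y104.92 F3228
G1 X124.69 Y89.22 F3228
G1 X144.91 Y68.46 F3228
M5
G0 X38.81 Y122.56
M4 S865
G1 X116.99 Y106.47 F1032
G1 X93.26 Y120.40 F1032
G1 X137.95 Y94.57 F1032
M5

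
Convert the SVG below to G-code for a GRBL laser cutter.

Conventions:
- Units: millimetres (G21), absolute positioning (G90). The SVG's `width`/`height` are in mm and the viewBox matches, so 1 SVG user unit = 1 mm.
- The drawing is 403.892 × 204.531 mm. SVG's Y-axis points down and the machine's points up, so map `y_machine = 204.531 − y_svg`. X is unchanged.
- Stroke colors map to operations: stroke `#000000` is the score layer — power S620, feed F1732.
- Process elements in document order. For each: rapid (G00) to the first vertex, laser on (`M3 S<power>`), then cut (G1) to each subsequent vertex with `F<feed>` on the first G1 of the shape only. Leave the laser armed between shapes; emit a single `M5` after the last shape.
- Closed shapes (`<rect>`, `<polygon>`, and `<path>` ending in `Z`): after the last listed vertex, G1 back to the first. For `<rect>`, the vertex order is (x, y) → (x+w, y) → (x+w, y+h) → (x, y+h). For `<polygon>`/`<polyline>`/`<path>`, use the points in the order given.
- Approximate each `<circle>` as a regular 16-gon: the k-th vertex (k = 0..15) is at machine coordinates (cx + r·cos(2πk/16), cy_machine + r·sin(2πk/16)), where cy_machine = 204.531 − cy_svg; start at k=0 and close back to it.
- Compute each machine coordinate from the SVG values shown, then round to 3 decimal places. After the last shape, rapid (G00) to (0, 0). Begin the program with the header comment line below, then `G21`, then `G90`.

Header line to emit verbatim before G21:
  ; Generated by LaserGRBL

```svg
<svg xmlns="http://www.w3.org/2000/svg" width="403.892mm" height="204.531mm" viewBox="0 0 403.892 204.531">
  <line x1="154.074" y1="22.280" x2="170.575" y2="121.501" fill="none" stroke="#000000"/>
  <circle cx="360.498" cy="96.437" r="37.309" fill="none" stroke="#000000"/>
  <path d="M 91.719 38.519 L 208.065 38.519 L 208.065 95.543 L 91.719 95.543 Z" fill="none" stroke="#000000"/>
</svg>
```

Since the viewBox matches the mm dimensions, user units are millimetres directly. The only transform is the Y-flip y_m = 204.531 − y_svg.

Shape 1 is a line segment drawn with `<line>`. Its stroke #000000 means score at S620, F1732. After flipping Y the toolpath is (154.074,182.251) → (170.575,83.030).

Shape 2 is a circle drawn with `<circle>`. Its stroke #000000 means score at S620, F1732. After flipping Y the toolpath is (397.807,108.094) → (394.967,122.372) → (386.879,134.475) → (374.776,142.563) → (360.498,145.403) → (346.220,142.563) → (334.117,134.475) → (326.029,122.372) → (323.189,108.094) → (326.029,93.816) → (334.117,81.713) → (346.220,73.625) → (360.498,70.785) → (374.776,73.625) → (386.879,81.713) → (394.967,93.816) → (397.807,108.094), returning to the start.

Shape 3 is a rectangle drawn with `<path>`. Its stroke #000000 means score at S620, F1732. After flipping Y the toolpath is (91.719,166.012) → (208.065,166.012) → (208.065,108.988) → (91.719,108.988) → (91.719,166.012), returning to the start.

; Generated by LaserGRBL
G21
G90
G00 X154.074 Y182.251
M3 S620
G1 X170.575 Y83.030 F1732
G00 X397.807 Y108.094
M3 S620
G1 X394.967 Y122.372 F1732
G1 X386.879 Y134.475
G1 X374.776 Y142.563
G1 X360.498 Y145.403
G1 X346.220 Y142.563
G1 X334.117 Y134.475
G1 X326.029 Y122.372
G1 X323.189 Y108.094
G1 X326.029 Y93.816
G1 X334.117 Y81.713
G1 X346.220 Y73.625
G1 X360.498 Y70.785
G1 X374.776 Y73.625
G1 X386.879 Y81.713
G1 X394.967 Y93.816
G1 X397.807 Y108.094
G00 X91.719 Y166.012
M3 S620
G1 X208.065 Y166.012 F1732
G1 X208.065 Y108.988
G1 X91.719 Y108.988
G1 X91.719 Y166.012
M5
G00 X0.000 Y0.000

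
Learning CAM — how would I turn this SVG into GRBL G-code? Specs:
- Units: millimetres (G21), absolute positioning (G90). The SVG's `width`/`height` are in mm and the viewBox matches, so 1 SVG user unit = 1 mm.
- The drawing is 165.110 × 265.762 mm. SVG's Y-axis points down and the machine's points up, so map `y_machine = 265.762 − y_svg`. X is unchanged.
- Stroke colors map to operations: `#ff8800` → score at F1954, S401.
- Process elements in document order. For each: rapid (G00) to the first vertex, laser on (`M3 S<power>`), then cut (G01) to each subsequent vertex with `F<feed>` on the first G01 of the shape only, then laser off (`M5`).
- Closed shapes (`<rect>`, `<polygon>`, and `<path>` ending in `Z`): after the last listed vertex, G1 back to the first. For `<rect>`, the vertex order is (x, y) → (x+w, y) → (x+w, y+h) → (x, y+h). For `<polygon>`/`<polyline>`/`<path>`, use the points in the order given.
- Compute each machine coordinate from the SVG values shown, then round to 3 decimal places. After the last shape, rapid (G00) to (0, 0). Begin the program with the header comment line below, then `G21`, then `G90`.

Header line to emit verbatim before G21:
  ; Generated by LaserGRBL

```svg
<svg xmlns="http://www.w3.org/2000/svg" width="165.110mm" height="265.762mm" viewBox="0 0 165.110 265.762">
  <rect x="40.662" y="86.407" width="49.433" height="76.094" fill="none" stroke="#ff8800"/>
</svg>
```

1 u = 1 mm; y_m = 265.762 − y.

[1] `<rect>` rectangle, #ff8800→score S401 F1954: (40.662,179.355) → (90.095,179.355) → (90.095,103.261) → (40.662,103.261) → (40.662,179.355) (closed)

; Generated by LaserGRBL
G21
G90
G00 X40.662 Y179.355
M3 S401
G01 X90.095 Y179.355 F1954
G01 X90.095 Y103.261
G01 X40.662 Y103.261
G01 X40.662 Y179.355
M5
G00 X0.000 Y0.000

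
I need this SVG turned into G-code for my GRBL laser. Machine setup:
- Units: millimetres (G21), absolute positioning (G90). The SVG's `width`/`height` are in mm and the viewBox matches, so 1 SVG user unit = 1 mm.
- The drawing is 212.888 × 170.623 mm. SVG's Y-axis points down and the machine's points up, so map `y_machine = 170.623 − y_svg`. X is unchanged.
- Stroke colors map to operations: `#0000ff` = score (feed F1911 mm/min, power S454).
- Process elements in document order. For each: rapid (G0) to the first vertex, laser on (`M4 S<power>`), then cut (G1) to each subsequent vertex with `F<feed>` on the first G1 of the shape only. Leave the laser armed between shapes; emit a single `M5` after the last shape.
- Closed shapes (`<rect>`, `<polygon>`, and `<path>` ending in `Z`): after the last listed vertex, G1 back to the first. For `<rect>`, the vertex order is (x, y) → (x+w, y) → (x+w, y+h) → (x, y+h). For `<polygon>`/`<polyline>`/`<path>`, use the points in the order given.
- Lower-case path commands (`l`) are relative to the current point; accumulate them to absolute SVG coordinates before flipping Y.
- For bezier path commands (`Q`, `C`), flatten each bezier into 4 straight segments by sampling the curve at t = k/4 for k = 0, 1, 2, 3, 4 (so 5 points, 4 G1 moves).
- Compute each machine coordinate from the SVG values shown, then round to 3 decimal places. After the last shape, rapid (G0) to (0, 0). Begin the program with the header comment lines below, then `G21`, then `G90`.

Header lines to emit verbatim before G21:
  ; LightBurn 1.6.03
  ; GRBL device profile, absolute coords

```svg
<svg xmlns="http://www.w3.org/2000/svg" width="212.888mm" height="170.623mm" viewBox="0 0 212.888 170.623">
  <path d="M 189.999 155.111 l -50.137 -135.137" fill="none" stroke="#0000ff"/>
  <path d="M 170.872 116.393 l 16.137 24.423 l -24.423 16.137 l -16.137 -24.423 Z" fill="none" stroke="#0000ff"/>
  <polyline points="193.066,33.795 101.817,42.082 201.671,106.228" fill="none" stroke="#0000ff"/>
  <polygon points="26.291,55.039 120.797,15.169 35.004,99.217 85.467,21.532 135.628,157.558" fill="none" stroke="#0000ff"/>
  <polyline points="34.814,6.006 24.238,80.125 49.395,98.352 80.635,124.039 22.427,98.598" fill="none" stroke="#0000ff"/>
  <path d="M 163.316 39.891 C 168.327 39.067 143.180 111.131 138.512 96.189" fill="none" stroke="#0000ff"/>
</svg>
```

Since the viewBox matches the mm dimensions, user units are millimetres directly. The only transform is the Y-flip y_m = 170.623 − y_svg.

Shape 1 is a line segment drawn with `<path>`. Its stroke #0000ff means score at S454, F1911. After flipping Y the toolpath is (189.999,15.512) → (139.862,150.649).

Shape 2 is a regular polygon drawn with `<path>`. Its stroke #0000ff means score at S454, F1911. After flipping Y the toolpath is (170.872,54.230) → (187.009,29.807) → (162.586,13.670) → (146.449,38.093) → (170.872,54.230), returning to the start.

Shape 3 is a open polyline drawn with `<polyline>`. Its stroke #0000ff means score at S454, F1911. After flipping Y the toolpath is (193.066,136.828) → (101.817,128.541) → (201.671,64.395).

Shape 4 is a closed polygon drawn with `<polygon>`. Its stroke #0000ff means score at S454, F1911. After flipping Y the toolpath is (26.291,115.584) → (120.797,155.454) → (35.004,71.406) → (85.467,149.091) → (135.628,13.065) → (26.291,115.584), returning to the start.

Shape 5 is a open polyline drawn with `<polyline>`. Its stroke #0000ff means score at S454, F1911. After flipping Y the toolpath is (34.814,164.617) → (24.238,90.498) → (49.395,72.271) → (80.635,46.584) → (22.427,72.025).

Shape 6 is a cubic bezier drawn with `<path>`. Its stroke #0000ff means score at S454, F1911. After flipping Y the toolpath is (163.316,130.732) → (162.211,120.182) → (154.544,97.289) → (145.062,77.043) → (138.512,74.434).

; LightBurn 1.6.03
; GRBL device profile, absolute coords
G21
G90
G0 X189.999 Y15.512
M4 S454
G1 X139.862 Y150.649 F1911
G0 X170.872 Y54.230
M4 S454
G1 X187.009 Y29.807 F1911
G1 X162.586 Y13.670
G1 X146.449 Y38.093
G1 X170.872 Y54.230
G0 X193.066 Y136.828
M4 S454
G1 X101.817 Y128.541 F1911
G1 X201.671 Y64.395
G0 X26.291 Y115.584
M4 S454
G1 X120.797 Y155.454 F1911
G1 X35.004 Y71.406
G1 X85.467 Y149.091
G1 X135.628 Y13.065
G1 X26.291 Y115.584
G0 X34.814 Y164.617
M4 S454
G1 X24.238 Y90.498 F1911
G1 X49.395 Y72.271
G1 X80.635 Y46.584
G1 X22.427 Y72.025
G0 X163.316 Y130.732
M4 S454
G1 X162.211 Y120.182 F1911
G1 X154.544 Y97.289
G1 X145.062 Y77.043
G1 X138.512 Y74.434
M5
G0 X0.000 Y0.000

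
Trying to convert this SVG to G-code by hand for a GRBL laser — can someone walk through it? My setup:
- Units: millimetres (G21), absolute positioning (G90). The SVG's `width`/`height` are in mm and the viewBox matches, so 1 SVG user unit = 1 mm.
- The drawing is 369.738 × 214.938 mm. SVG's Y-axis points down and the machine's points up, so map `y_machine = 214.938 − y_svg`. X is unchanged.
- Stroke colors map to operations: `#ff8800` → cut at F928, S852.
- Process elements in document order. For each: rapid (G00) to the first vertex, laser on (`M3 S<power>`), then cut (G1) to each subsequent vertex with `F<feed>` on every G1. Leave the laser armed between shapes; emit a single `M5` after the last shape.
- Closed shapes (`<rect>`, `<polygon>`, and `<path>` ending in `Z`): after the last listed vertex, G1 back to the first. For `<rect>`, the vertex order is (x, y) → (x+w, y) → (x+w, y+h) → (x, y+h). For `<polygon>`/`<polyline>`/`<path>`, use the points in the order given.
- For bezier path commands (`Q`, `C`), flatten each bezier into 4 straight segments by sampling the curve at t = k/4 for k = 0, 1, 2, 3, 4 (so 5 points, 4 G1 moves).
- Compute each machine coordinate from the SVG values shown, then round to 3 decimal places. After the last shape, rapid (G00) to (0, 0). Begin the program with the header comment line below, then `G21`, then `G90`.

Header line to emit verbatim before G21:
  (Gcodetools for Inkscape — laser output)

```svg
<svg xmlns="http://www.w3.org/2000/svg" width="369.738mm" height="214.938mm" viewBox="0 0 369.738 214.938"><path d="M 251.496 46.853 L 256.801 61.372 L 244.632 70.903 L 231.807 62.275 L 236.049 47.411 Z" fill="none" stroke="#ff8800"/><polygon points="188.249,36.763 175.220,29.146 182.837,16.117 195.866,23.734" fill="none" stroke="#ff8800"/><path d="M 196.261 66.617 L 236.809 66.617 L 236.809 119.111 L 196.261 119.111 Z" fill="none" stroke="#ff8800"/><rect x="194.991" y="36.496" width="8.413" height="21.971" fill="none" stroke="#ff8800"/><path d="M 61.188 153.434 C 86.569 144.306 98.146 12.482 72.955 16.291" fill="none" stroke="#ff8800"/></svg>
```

Since the viewBox matches the mm dimensions, user units are millimetres directly. The only transform is the Y-flip y_m = 214.938 − y_svg.

Shape 1 is a regular polygon drawn with `<path>`. Its stroke #ff8800 means cut at S852, F928. After flipping Y the toolpath is (251.496,168.085) → (256.801,153.566) → (244.632,144.035) → (231.807,152.663) → (236.049,167.527) → (251.496,168.085), returning to the start.

Shape 2 is a regular polygon drawn with `<polygon>`. Its stroke #ff8800 means cut at S852, F928. After flipping Y the toolpath is (188.249,178.175) → (175.220,185.792) → (182.837,198.821) → (195.866,191.204) → (188.249,178.175), returning to the start.

Shape 3 is a rectangle drawn with `<path>`. Its stroke #ff8800 means cut at S852, F928. After flipping Y the toolpath is (196.261,148.321) → (236.809,148.321) → (236.809,95.827) → (196.261,95.827) → (196.261,148.321), returning to the start.

Shape 4 is a rectangle drawn with `<rect>`. Its stroke #ff8800 means cut at S852, F928. After flipping Y the toolpath is (194.991,178.442) → (203.404,178.442) → (203.404,156.471) → (194.991,156.471) → (194.991,178.442), returning to the start.

Shape 5 is a cubic bezier drawn with `<path>`. Its stroke #ff8800 means cut at S852, F928. After flipping Y the toolpath is (61.188,61.504) → (77.277,87.319) → (86.036,134.927) → (85.313,180.109) → (72.955,198.647).

(Gcodetools for Inkscape — laser output)
G21
G90
G00 X251.496 Y168.085
M3 S852
G1 X256.801 Y153.566 F928
G1 X244.632 Y144.035 F928
G1 X231.807 Y152.663 F928
G1 X236.049 Y167.527 F928
G1 X251.496 Y168.085 F928
G00 X188.249 Y178.175
M3 S852
G1 X175.220 Y185.792 F928
G1 X182.837 Y198.821 F928
G1 X195.866 Y191.204 F928
G1 X188.249 Y178.175 F928
G00 X196.261 Y148.321
M3 S852
G1 X236.809 Y148.321 F928
G1 X236.809 Y95.827 F928
G1 X196.261 Y95.827 F928
G1 X196.261 Y148.321 F928
G00 X194.991 Y178.442
M3 S852
G1 X203.404 Y178.442 F928
G1 X203.404 Y156.471 F928
G1 X194.991 Y156.471 F928
G1 X194.991 Y178.442 F928
G00 X61.188 Y61.504
M3 S852
G1 X77.277 Y87.319 F928
G1 X86.036 Y134.927 F928
G1 X85.313 Y180.109 F928
G1 X72.955 Y198.647 F928
M5
G00 X0.000 Y0.000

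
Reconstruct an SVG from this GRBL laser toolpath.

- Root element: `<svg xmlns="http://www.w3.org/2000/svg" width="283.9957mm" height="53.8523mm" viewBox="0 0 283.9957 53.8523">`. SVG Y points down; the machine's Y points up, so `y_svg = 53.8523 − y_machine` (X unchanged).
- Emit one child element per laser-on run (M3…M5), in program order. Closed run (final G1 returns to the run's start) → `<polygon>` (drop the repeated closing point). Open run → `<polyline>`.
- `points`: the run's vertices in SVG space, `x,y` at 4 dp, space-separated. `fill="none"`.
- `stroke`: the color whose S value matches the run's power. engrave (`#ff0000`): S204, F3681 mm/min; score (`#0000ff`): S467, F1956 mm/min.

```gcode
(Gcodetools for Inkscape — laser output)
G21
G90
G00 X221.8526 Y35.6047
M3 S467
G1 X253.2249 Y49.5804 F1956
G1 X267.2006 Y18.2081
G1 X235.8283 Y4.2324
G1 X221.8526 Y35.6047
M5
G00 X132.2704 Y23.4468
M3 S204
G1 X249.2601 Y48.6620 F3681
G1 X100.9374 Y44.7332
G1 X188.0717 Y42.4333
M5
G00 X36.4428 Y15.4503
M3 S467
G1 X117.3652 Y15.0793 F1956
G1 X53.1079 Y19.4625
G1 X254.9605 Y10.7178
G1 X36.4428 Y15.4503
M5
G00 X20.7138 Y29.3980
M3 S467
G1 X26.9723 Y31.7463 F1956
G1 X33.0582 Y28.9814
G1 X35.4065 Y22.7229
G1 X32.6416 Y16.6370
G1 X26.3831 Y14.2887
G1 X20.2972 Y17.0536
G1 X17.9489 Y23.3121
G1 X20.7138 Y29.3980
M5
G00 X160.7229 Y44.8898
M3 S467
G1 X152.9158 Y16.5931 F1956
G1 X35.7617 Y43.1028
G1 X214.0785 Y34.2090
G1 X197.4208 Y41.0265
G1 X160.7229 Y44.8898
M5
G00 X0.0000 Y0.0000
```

<svg xmlns="http://www.w3.org/2000/svg" width="283.9957mm" height="53.8523mm" viewBox="0 0 283.9957 53.8523">
  <polygon points="221.8526,18.2476 253.2249,4.2719 267.2006,35.6442 235.8283,49.6199" fill="none" stroke="#0000ff"/>
  <polyline points="132.2704,30.4055 249.2601,5.1903 100.9374,9.1191 188.0717,11.4190" fill="none" stroke="#ff0000"/>
  <polygon points="36.4428,38.4020 117.3652,38.7730 53.1079,34.3898 254.9605,43.1345" fill="none" stroke="#0000ff"/>
  <polygon points="20.7138,24.4543 26.9723,22.1060 33.0582,24.8709 35.4065,31.1294 32.6416,37.2153 26.3831,39.5636 20.2972,36.7987 17.9489,30.5402" fill="none" stroke="#0000ff"/>
  <polygon points="160.7229,8.9625 152.9158,37.2592 35.7617,10.7495 214.0785,19.6433 197.4208,12.8258" fill="none" stroke="#0000ff"/>
</svg>

Each laser-on run becomes one SVG element. Flip Y back into SVG space with y_svg = 53.8523 − y_machine.

Run 1: the run's S467 means `#0000ff` (score). The run returns to its start, so emit a `<polygon>` with points (Y-flipped): 221.8526,18.2476 253.2249,4.2719 267.2006,35.6442 235.8283,49.6199.

Run 2: power S204 maps to stroke `#ff0000` (engrave). The run is open, so emit a `<polyline>` with points (Y-flipped): 132.2704,30.4055 249.2601,5.1903 100.9374,9.1191 188.0717,11.4190.

Run 3: the run's S467 means `#0000ff` (score). The run returns to its start, so emit a `<polygon>` with points (Y-flipped): 36.4428,38.4020 117.3652,38.7730 53.1079,34.3898 254.9605,43.1345.

Run 4: S467 ⇒ score layer `#0000ff`. The run returns to its start, so emit a `<polygon>` with points (Y-flipped): 20.7138,24.4543 26.9723,22.1060 33.0582,24.8709 35.4065,31.1294 32.6416,37.2153 26.3831,39.5636 20.2972,36.7987 17.9489,30.5402.

Run 5: power S467 maps to stroke `#0000ff` (score). The run returns to its start, so emit a `<polygon>` with points (Y-flipped): 160.7229,8.9625 152.9158,37.2592 35.7617,10.7495 214.0785,19.6433 197.4208,12.8258.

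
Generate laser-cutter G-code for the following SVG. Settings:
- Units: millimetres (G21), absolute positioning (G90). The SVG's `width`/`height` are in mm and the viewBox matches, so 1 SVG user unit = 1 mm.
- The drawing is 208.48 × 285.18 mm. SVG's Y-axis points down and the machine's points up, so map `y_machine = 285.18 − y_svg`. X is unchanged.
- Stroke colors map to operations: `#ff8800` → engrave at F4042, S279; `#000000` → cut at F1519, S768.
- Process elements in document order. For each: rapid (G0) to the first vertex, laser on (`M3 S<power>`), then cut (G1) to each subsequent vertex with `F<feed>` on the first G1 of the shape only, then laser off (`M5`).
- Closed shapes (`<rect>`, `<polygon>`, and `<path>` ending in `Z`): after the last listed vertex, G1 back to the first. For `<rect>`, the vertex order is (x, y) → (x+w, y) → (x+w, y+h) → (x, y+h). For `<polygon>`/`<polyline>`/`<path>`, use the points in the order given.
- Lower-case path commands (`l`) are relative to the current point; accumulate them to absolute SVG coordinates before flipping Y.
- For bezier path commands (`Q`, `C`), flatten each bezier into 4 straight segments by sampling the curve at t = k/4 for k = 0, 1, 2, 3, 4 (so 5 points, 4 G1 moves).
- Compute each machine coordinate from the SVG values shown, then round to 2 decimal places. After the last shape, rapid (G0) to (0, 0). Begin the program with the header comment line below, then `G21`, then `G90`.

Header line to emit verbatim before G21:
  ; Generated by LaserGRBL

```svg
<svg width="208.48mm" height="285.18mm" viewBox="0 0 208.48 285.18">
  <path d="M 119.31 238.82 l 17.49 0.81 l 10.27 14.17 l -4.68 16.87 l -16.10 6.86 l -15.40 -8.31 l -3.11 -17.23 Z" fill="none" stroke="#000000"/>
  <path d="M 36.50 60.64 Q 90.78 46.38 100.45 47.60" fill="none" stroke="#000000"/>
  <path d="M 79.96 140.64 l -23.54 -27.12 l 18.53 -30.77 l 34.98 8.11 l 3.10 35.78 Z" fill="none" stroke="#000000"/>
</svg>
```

; Generated by LaserGRBL
G21
G90
G0 X119.31 Y46.36
M3 S768
G1 X136.80 Y45.55 F1519
G1 X147.07 Y31.38
G1 X142.39 Y14.51
G1 X126.29 Y7.65
G1 X110.89 Y15.96
G1 X107.78 Y33.19
G1 X119.31 Y46.36
M5
G0 X36.50 Y224.54
M3 S768
G1 X60.85 Y230.70 F1519
G1 X79.63 Y234.93
G1 X92.83 Y237.22
G1 X100.45 Y237.58
M5
G0 X79.96 Y144.54
M3 S768
G1 X56.42 Y171.66 F1519
G1 X74.95 Y202.43
G1 X109.93 Y194.32
G1 X113.03 Y158.54
G1 X79.96 Y144.54
M5
G0 X0.00 Y0.00

1 u = 1 mm; y_m = 285.18 − y.

[1] `<path>` regular polygon, #000000→cut S768 F1519: (119.31,46.36) → (136.80,45.55) → (147.07,31.38) → (142.39,14.51) → (126.29,7.65) → (110.89,15.96) → (107.78,33.19) → (119.31,46.36) (closed)

[2] `<path>` quadratic bezier, #000000→cut S768 F1519: (36.50,224.54) → (60.85,230.70) → (79.63,234.93) → (92.83,237.22) → (100.45,237.58)

[3] `<path>` regular polygon, #000000→cut S768 F1519: (79.96,144.54) → (56.42,171.66) → (74.95,202.43) → (109.93,194.32) → (113.03,158.54) → (79.96,144.54) (closed)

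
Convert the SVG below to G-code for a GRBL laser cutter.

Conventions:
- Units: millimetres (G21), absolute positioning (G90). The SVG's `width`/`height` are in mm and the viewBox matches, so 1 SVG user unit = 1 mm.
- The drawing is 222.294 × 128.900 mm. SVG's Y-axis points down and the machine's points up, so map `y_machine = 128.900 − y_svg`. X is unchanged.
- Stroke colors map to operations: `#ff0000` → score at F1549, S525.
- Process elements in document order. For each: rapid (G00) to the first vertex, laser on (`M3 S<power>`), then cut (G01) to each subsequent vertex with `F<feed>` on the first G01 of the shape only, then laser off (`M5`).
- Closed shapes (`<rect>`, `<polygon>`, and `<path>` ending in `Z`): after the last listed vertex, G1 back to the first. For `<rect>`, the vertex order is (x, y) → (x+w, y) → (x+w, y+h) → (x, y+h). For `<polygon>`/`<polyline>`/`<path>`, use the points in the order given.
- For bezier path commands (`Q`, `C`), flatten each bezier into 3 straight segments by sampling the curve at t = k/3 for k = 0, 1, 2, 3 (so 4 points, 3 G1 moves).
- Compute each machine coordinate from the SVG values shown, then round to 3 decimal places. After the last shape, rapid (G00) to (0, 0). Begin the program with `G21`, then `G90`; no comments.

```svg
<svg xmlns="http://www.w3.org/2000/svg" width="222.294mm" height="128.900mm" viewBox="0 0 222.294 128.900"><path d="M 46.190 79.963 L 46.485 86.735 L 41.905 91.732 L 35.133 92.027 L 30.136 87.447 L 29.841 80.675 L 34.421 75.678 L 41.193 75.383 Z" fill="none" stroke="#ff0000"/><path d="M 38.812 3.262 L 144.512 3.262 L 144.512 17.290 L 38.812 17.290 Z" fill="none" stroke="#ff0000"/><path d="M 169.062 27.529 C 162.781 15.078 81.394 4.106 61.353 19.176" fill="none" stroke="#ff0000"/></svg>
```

Since the viewBox matches the mm dimensions, user units are millimetres directly. The only transform is the Y-flip y_m = 128.900 − y_svg.

Shape 1 is a regular polygon drawn with `<path>`. Its stroke #ff0000 means score at S525, F1549. After flipping Y the toolpath is (46.190,48.937) → (46.485,42.165) → (41.905,37.168) → (35.133,36.873) → (30.136,41.453) → (29.841,48.225) → (34.421,53.222) → (41.193,53.517) → (46.190,48.937), returning to the start.

Shape 2 is a rectangle drawn with `<path>`. Its stroke #ff0000 means score at S525, F1549. After flipping Y the toolpath is (38.812,125.638) → (144.512,125.638) → (144.512,111.610) → (38.812,111.610) → (38.812,125.638), returning to the start.

Shape 3 is a cubic bezier drawn with `<path>`. Its stroke #ff0000 means score at S525, F1549. After flipping Y the toolpath is (169.062,101.371) → (142.799,112.419) → (96.789,117.023) → (61.353,109.724).

G21
G90
G00 X46.190 Y48.937
M3 S525
G01 X46.485 Y42.165 F1549
G01 X41.905 Y37.168
G01 X35.133 Y36.873
G01 X30.136 Y41.453
G01 X29.841 Y48.225
G01 X34.421 Y53.222
G01 X41.193 Y53.517
G01 X46.190 Y48.937
M5
G00 X38.812 Y125.638
M3 S525
G01 X144.512 Y125.638 F1549
G01 X144.512 Y111.610
G01 X38.812 Y111.610
G01 X38.812 Y125.638
M5
G00 X169.062 Y101.371
M3 S525
G01 X142.799 Y112.419 F1549
G01 X96.789 Y117.023
G01 X61.353 Y109.724
M5
G00 X0.000 Y0.000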